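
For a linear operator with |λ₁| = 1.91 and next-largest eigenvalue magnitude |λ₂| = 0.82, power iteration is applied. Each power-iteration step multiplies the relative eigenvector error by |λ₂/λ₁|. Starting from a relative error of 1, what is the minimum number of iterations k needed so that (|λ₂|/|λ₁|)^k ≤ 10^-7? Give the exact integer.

|λ₂/λ₁| = 0.82/1.91 = 0.42932
Need k ≥ ln(10^-7) / ln(0.42932) = -16.1181 / -0.8456 ≈ 19.062
Smallest integer k satisfying the bound: 20

20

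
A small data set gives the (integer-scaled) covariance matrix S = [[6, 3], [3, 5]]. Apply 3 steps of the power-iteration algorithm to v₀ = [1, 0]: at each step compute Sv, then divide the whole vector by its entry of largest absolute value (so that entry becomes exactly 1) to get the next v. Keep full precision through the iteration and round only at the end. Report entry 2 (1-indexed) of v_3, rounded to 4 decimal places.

0.8130

Sv0 = (6.00000, 3.00000); divide by 6.00000 → v1 = (1.00000, 0.50000)
Sv1 = (7.50000, 5.50000); divide by 7.50000 → v2 = (1.00000, 0.73333)
Sv2 = (8.20000, 6.66667); divide by 8.20000 → v3 = (1.00000, 0.81301)
Requested entry of v3: 300/369 = 0.8130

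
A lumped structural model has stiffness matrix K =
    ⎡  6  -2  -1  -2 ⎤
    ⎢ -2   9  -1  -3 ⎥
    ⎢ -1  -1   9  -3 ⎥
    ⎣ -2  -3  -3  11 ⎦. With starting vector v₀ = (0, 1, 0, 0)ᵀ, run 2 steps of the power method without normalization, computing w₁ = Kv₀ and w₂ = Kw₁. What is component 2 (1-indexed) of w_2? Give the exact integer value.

95

w1 = Kv₀ = (-2, 9, -1, -3)
w2 = Kw1 = (-23, 95, -7, -53)
The requested component of w2 is 95.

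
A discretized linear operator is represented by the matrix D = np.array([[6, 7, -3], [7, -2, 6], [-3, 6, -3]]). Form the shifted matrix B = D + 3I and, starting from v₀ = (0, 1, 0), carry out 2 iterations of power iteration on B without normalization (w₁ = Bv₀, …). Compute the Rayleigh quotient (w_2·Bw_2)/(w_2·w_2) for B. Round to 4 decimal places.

μ ≈ 8.0910

B = D + 3I has rows (9, 7, -3); (7, 1, 6); (-3, 6, 0)
w1 = Bv₀ = (7, 1, 6)
w2 = Bw1 = (52, 86, -15)
Bw2 = (1115, 360, 360)
w2·Bw2 = 83540; w2·w2 = 10325; μ ≈ 83540/10325 = 8.0910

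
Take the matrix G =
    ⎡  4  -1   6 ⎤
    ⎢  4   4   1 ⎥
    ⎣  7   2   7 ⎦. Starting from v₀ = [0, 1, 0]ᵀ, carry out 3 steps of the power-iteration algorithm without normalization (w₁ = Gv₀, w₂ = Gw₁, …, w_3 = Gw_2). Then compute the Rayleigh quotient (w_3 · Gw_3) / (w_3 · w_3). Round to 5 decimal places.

λ ≈ 12.01716

w1 = Gv₀ = (4·0 + (-1)·1 + 6·0; 4·0 + 4·1 + 1·0; 7·0 + 2·1 + 7·0) = (-1, 4, 2)
w2 = Gw1 = (4·(-1) + (-1)·4 + 6·2; 4·(-1) + 4·4 + 1·2; 7·(-1) + 2·4 + 7·2) = (4, 14, 15)
w3 = Gw2 = (92, 87, 161)
Gw3 = (1247, 877, 1945)
w3·Gw3 = 92·1247 + 87·877 + 161·1945 = 504168; w3·w3 = 92·92 + 87·87 + 161·161 = 41954
λ ≈ 504168/41954 = 12.01716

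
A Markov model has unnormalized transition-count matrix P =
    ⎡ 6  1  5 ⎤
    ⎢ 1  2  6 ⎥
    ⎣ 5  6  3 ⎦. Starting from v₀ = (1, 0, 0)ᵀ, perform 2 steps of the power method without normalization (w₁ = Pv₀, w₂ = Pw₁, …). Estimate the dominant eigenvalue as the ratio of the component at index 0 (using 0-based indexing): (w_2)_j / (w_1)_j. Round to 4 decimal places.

w1 = Pv₀ = (6·1 + 1·0 + 5·0; 1·1 + 2·0 + 6·0; 5·1 + 6·0 + 3·0) = (6, 1, 5)
w2 = Pw1 = (6·6 + 1·1 + 5·5; 1·6 + 2·1 + 6·5; 5·6 + 6·1 + 3·5) = (62, 38, 51)
Ratio at component: 62 / 6 = 10.3333

λ ≈ 10.3333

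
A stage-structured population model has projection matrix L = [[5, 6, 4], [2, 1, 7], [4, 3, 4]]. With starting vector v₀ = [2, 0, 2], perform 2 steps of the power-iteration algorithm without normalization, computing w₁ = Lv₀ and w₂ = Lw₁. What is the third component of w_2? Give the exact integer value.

190

w1 = Lv₀ = (18, 18, 16)
w2 = Lw1 = (262, 166, 190)
The requested component of w2 is 190.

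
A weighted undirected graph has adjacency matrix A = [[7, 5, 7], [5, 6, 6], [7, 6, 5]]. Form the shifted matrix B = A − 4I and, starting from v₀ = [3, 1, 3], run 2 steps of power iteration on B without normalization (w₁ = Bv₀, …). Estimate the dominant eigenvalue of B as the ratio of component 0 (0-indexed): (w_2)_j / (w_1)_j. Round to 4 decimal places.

μ ≈ 14.0000

B = A − 4I has rows (3, 5, 7); (5, 2, 6); (7, 6, 1)
w1 = Bv₀ = (35, 35, 30)
w2 = Bw1 = (490, 425, 485)
Ratio: 490/35 = 14.0000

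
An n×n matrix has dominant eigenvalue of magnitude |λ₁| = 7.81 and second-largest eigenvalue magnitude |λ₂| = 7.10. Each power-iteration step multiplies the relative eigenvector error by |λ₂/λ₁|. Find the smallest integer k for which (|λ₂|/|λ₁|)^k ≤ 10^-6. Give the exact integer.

145

|λ₂/λ₁| = 7.10/7.81 = 0.90909
Need k ≥ ln(10^-6) / ln(0.90909) = -13.8155 / -0.0953 ≈ 144.953
Smallest integer k satisfying the bound: 145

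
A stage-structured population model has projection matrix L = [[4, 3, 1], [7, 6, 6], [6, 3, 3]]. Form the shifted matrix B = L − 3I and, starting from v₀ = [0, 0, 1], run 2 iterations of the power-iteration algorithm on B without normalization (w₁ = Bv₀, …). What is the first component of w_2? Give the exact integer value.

B = L − 3I has rows (1, 3, 1); (7, 3, 6); (6, 3, 0)
w1 = Bv₀ = (1·0 + 3·0 + 1·1; 7·0 + 3·0 + 6·1; 6·0 + 3·0 + 0·1) = (1, 6, 0)
w2 = Bw1 = (1·1 + 3·6 + 1·0; 7·1 + 3·6 + 6·0; 6·1 + 3·6 + 0·0) = (19, 25, 24)
Requested component of w2: 19

19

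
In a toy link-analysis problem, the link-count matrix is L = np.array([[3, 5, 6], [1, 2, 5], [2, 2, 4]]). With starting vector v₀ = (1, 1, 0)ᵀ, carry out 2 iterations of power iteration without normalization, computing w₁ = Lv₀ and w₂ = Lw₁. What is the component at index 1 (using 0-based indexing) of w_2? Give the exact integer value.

34

w1 = Lv₀ = (8, 3, 4)
w2 = Lw1 = (63, 34, 38)
The requested component of w2 is 34.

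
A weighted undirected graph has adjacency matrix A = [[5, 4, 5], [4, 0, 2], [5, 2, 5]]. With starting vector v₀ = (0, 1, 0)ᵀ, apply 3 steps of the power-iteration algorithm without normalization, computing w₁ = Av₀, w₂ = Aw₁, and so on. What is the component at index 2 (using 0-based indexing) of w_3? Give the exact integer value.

340

w1 = Av₀ = (5·0 + 4·1 + 5·0; 4·0 + 0·1 + 2·0; 5·0 + 2·1 + 5·0) = (4, 0, 2)
w2 = Aw1 = (5·4 + 4·0 + 5·2; 4·4 + 0·0 + 2·2; 5·4 + 2·0 + 5·2) = (30, 20, 30)
w3 = Aw2 = (380, 180, 340)
The requested component of w3 is 340.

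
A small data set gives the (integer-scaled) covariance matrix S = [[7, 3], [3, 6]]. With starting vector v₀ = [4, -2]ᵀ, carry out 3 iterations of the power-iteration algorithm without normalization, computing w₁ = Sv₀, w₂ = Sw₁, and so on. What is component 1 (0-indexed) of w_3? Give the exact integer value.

w1 = Sv₀ = (7·4 + 3·(-2); 3·4 + 6·(-2)) = (22, 0)
w2 = Sw1 = (7·22 + 3·0; 3·22 + 6·0) = (154, 66)
w3 = Sw2 = (1276, 858)
The requested component of w3 is 858.

858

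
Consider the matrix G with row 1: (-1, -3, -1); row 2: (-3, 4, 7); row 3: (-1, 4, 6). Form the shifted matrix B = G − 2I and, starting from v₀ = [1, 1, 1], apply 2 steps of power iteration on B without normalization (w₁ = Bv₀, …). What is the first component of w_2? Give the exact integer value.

-4

B = G − 2I has rows (-3, -3, -1); (-3, 2, 7); (-1, 4, 4)
w1 = Bv₀ = ((-3)·1 + (-3)·1 + (-1)·1; (-3)·1 + 2·1 + 7·1; (-1)·1 + 4·1 + 4·1) = (-7, 6, 7)
w2 = Bw1 = ((-3)·(-7) + (-3)·6 + (-1)·7; (-3)·(-7) + 2·6 + 7·7; (-1)·(-7) + 4·6 + 4·7) = (-4, 82, 59)
Requested component of w2: -4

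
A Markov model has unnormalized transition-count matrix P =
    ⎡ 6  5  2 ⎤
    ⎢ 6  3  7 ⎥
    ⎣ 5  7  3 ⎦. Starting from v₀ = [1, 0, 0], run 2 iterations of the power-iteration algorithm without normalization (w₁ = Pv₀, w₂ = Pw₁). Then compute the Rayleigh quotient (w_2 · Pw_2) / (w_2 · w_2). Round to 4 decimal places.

w1 = Pv₀ = (6, 6, 5)
w2 = Pw1 = (76, 89, 87)
Pw2 = (1075, 1332, 1264)
w2·Pw2 = 76·1075 + 89·1332 + 87·1264 = 310216; w2·w2 = 76·76 + 89·89 + 87·87 = 21266
λ ≈ 310216/21266 = 14.5874

λ ≈ 14.5874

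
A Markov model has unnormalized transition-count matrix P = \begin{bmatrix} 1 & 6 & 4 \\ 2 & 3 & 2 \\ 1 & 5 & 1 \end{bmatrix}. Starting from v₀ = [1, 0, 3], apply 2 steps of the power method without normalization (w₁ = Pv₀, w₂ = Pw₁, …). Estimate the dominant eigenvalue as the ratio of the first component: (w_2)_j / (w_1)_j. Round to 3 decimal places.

w1 = Pv₀ = (13, 8, 4)
w2 = Pw1 = (77, 58, 57)
Ratio at component: 77 / 13 = 5.923

λ ≈ 5.923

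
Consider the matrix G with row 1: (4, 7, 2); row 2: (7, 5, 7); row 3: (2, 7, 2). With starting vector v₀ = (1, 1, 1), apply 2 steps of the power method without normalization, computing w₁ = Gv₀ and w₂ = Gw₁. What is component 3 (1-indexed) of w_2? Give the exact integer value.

181

w1 = Gv₀ = (4·1 + 7·1 + 2·1; 7·1 + 5·1 + 7·1; 2·1 + 7·1 + 2·1) = (13, 19, 11)
w2 = Gw1 = (4·13 + 7·19 + 2·11; 7·13 + 5·19 + 7·11; 2·13 + 7·19 + 2·11) = (207, 263, 181)
The requested component of w2 is 181.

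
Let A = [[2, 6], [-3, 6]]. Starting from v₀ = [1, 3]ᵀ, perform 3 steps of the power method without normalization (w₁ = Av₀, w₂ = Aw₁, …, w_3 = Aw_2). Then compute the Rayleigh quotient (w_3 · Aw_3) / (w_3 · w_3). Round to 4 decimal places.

w1 = Av₀ = (2·1 + 6·3; (-3)·1 + 6·3) = (20, 15)
w2 = Aw1 = (2·20 + 6·15; (-3)·20 + 6·15) = (130, 30)
w3 = Aw2 = (440, -210)
Aw3 = (-380, -2580)
w3·Aw3 = 440·(-380) + (-210)·(-2580) = 374600; w3·w3 = 440·440 + (-210)·(-210) = 237700
λ ≈ 374600/237700 = 1.5759

λ ≈ 1.5759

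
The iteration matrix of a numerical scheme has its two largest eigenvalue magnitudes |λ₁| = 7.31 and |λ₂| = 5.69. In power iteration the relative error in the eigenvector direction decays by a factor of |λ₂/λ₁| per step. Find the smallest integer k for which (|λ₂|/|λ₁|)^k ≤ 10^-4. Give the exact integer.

|λ₂/λ₁| = 5.69/7.31 = 0.77839
Need k ≥ ln(10^-4) / ln(0.77839) = -9.2103 / -0.2505 ≈ 36.763
Smallest integer k satisfying the bound: 37

37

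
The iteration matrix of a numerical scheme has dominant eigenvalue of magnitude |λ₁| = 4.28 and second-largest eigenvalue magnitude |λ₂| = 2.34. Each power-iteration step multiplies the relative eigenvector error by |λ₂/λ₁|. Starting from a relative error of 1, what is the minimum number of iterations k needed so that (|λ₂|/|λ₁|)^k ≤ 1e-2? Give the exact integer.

|λ₂/λ₁| = 2.34/4.28 = 0.54673
Need k ≥ ln(1e-2) / ln(0.54673) = -4.6052 / -0.6038 ≈ 7.627
Smallest integer k satisfying the bound: 8

8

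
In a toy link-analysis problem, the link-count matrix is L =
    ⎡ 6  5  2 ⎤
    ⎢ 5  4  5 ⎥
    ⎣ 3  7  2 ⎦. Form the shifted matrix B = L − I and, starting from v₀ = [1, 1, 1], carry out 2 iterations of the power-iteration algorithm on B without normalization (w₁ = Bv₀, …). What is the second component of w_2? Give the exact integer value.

154

B = L − I has rows (5, 5, 2); (5, 3, 5); (3, 7, 1)
w1 = Bv₀ = (12, 13, 11)
w2 = Bw1 = (147, 154, 138)
Requested component of w2: 154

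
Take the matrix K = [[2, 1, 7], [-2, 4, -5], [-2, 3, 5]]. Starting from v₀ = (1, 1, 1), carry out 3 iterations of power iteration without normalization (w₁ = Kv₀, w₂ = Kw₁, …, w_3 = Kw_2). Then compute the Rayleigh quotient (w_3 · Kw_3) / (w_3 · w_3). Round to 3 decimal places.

3.086

w1 = Kv₀ = (10, -3, 6)
w2 = Kw1 = (59, -62, 1)
w3 = Kw2 = (63, -371, -299)
Kw3 = (-2338, -115, -2734)
w3·Kw3 = 63·(-2338) + (-371)·(-115) + (-299)·(-2734) = 712837; w3·w3 = 63·63 + (-371)·(-371) + (-299)·(-299) = 231011
λ ≈ 712837/231011 = 3.086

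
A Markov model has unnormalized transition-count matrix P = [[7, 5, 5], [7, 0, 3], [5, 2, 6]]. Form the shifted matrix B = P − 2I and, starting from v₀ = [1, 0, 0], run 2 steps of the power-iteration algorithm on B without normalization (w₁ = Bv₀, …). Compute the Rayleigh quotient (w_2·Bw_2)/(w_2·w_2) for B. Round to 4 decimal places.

μ ≈ 12.0769

B = P − 2I has rows (5, 5, 5); (7, -2, 3); (5, 2, 4)
w1 = Bv₀ = (5·1 + 5·0 + 5·0; 7·1 + (-2)·0 + 3·0; 5·1 + 2·0 + 4·0) = (5, 7, 5)
w2 = Bw1 = (5·5 + 5·7 + 5·5; 7·5 + (-2)·7 + 3·5; 5·5 + 2·7 + 4·5) = (85, 36, 59)
Bw2 = (900, 700, 733)
w2·Bw2 = 144947; w2·w2 = 12002; μ ≈ 144947/12002 = 12.0769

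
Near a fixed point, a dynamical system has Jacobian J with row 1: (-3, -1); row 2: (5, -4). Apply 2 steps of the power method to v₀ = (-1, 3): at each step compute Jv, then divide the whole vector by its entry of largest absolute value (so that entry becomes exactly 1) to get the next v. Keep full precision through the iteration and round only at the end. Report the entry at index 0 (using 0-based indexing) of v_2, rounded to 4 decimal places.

Jv0 = (0.00000, -17.00000); divide by -17.00000 → v1 = (0.00000, 1.00000)
Jv1 = (-1.00000, -4.00000); divide by -4.00000 → v2 = (0.25000, 1.00000)
Requested entry of v2: 17/68 = 0.2500

0.2500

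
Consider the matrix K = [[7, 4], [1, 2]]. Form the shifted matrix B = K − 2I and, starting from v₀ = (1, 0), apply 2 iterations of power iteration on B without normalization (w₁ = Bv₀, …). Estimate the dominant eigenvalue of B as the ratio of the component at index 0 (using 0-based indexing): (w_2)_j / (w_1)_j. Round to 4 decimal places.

μ ≈ 5.8000

B = K − 2I has rows (5, 4); (1, 0)
w1 = Bv₀ = (5, 1)
w2 = Bw1 = (29, 5)
Ratio: 29/5 = 5.8000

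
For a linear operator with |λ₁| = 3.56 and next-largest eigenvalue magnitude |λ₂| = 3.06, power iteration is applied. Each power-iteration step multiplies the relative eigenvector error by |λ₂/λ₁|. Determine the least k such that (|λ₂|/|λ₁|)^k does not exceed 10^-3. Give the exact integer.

|λ₂/λ₁| = 3.06/3.56 = 0.85955
Need k ≥ ln(10^-3) / ln(0.85955) = -6.9078 / -0.1513 ≈ 45.642
Smallest integer k satisfying the bound: 46

46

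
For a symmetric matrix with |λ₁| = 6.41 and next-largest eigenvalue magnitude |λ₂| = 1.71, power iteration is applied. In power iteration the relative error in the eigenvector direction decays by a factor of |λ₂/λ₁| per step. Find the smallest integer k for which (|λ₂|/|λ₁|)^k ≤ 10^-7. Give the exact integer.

|λ₂/λ₁| = 1.71/6.41 = 0.26677
Need k ≥ ln(10^-7) / ln(0.26677) = -16.1181 / -1.3214 ≈ 12.198
Smallest integer k satisfying the bound: 13

13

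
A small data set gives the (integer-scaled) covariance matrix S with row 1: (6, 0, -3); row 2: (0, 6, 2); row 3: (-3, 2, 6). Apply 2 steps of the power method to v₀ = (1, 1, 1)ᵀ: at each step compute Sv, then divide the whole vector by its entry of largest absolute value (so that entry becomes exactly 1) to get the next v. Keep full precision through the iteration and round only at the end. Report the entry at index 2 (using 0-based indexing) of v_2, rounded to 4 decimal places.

Sv0 = (3.00000, 8.00000, 5.00000); divide by 8.00000 → v1 = (0.37500, 1.00000, 0.62500)
Sv1 = (0.37500, 7.25000, 4.62500); divide by 7.25000 → v2 = (0.05172, 1.00000, 0.63793)
Requested entry of v2: 37/58 = 0.6379

0.6379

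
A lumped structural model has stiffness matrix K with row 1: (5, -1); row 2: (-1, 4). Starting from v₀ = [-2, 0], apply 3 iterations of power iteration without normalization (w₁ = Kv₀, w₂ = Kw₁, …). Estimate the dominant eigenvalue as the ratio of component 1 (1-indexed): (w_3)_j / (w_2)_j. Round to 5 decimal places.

λ ≈ 5.34615

w1 = Kv₀ = (-10, 2)
w2 = Kw1 = (-52, 18)
w3 = Kw2 = (-278, 124)
Ratio at component: -278 / -52 = 5.34615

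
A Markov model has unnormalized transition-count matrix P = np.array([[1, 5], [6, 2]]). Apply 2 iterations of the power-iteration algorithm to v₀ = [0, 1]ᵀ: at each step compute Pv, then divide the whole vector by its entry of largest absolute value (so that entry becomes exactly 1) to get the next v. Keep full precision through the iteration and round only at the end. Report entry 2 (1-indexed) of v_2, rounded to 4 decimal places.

1.0000

Pv0 = (5.00000, 2.00000); divide by 5.00000 → v1 = (1.00000, 0.40000)
Pv1 = (3.00000, 6.80000); divide by 6.80000 → v2 = (0.44118, 1.00000)
Requested entry of v2: 34/34 = 1.0000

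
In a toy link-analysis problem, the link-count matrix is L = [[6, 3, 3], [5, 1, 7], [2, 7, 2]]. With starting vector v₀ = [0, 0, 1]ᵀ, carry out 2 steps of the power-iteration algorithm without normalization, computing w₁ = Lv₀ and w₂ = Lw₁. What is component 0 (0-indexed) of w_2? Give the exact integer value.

45

w1 = Lv₀ = (6·0 + 3·0 + 3·1; 5·0 + 1·0 + 7·1; 2·0 + 7·0 + 2·1) = (3, 7, 2)
w2 = Lw1 = (6·3 + 3·7 + 3·2; 5·3 + 1·7 + 7·2; 2·3 + 7·7 + 2·2) = (45, 36, 59)
The requested component of w2 is 45.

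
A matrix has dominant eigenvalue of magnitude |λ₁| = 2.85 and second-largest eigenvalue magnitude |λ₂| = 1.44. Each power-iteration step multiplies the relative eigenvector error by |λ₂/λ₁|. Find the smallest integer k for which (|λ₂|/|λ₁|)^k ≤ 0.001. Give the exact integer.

|λ₂/λ₁| = 1.44/2.85 = 0.50526
Need k ≥ ln(0.001) / ln(0.50526) = -6.9078 / -0.6827 ≈ 10.119
Smallest integer k satisfying the bound: 11

11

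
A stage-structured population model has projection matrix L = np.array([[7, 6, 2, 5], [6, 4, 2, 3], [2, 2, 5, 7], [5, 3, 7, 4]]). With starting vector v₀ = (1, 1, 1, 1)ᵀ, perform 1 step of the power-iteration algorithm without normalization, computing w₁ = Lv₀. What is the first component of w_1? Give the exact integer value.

20

w1 = Lv₀ = (20, 15, 16, 19)
The requested component of w1 is 20.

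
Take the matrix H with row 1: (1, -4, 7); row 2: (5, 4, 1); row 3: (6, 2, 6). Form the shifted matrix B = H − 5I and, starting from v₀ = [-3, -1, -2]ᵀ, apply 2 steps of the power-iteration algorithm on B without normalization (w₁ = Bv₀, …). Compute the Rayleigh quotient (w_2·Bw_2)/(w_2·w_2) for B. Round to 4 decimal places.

μ ≈ 1.4006

B = H − 5I has rows (-4, -4, 7); (5, -1, 1); (6, 2, 1)
w1 = Bv₀ = (2, -16, -22)
w2 = Bw1 = (-98, 4, -42)
Bw2 = (82, -536, -622)
w2·Bw2 = 15944; w2·w2 = 11384; μ ≈ 15944/11384 = 1.4006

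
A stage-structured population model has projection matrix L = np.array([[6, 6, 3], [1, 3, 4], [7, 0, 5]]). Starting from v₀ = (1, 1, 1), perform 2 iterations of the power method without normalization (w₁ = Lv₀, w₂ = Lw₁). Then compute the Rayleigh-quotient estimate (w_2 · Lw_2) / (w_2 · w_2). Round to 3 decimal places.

w1 = Lv₀ = (6·1 + 6·1 + 3·1; 1·1 + 3·1 + 4·1; 7·1 + 0·1 + 5·1) = (15, 8, 12)
w2 = Lw1 = (6·15 + 6·8 + 3·12; 1·15 + 3·8 + 4·12; 7·15 + 0·8 + 5·12) = (174, 87, 165)
Lw2 = (2061, 1095, 2043)
w2·Lw2 = 174·2061 + 87·1095 + 165·2043 = 790974; w2·w2 = 174·174 + 87·87 + 165·165 = 65070
λ ≈ 790974/65070 = 12.156

λ ≈ 12.156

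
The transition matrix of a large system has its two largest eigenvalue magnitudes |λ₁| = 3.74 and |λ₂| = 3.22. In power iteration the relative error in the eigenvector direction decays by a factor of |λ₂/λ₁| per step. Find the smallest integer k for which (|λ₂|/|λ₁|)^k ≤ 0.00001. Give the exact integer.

77

|λ₂/λ₁| = 3.22/3.74 = 0.86096
Need k ≥ ln(0.00001) / ln(0.86096) = -11.5129 / -0.1497 ≈ 76.904
Smallest integer k satisfying the bound: 77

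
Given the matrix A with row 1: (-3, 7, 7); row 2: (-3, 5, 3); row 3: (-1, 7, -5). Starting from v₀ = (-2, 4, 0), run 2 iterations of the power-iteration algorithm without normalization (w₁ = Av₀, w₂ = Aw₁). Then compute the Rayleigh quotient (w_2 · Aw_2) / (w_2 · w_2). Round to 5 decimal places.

λ ≈ -0.52699

w1 = Av₀ = ((-3)·(-2) + 7·4 + 7·0; (-3)·(-2) + 5·4 + 3·0; (-1)·(-2) + 7·4 + (-5)·0) = (34, 26, 30)
w2 = Aw1 = ((-3)·34 + 7·26 + 7·30; (-3)·34 + 5·26 + 3·30; (-1)·34 + 7·26 + (-5)·30) = (290, 118, -2)
Aw2 = (-58, -286, 546)
w2·Aw2 = 290·(-58) + 118·(-286) + (-2)·546 = -51660; w2·w2 = 290·290 + 118·118 + (-2)·(-2) = 98028
λ ≈ -51660/98028 = -0.52699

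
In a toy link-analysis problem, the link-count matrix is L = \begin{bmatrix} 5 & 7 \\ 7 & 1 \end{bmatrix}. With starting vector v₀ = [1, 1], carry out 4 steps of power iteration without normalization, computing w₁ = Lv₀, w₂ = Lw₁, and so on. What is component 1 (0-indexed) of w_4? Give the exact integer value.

w1 = Lv₀ = (5·1 + 7·1; 7·1 + 1·1) = (12, 8)
w2 = Lw1 = (5·12 + 7·8; 7·12 + 1·8) = (116, 92)
w3 = Lw2 = (1224, 904)
w4 = Lw3 = (12448, 9472)
The requested component of w4 is 9472.

9472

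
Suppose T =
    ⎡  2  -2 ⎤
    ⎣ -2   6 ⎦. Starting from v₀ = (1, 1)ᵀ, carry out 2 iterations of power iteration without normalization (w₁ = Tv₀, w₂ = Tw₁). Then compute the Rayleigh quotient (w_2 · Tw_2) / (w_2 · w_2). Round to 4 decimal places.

w1 = Tv₀ = (2·1 + (-2)·1; (-2)·1 + 6·1) = (0, 4)
w2 = Tw1 = (2·0 + (-2)·4; (-2)·0 + 6·4) = (-8, 24)
Tw2 = (-64, 160)
w2·Tw2 = (-8)·(-64) + 24·160 = 4352; w2·w2 = (-8)·(-8) + 24·24 = 640
λ ≈ 4352/640 = 6.8000

6.8000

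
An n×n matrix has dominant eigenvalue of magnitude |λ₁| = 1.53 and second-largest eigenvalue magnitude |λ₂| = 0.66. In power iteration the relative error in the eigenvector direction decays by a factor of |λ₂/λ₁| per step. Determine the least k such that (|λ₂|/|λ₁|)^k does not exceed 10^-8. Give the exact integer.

|λ₂/λ₁| = 0.66/1.53 = 0.43137
Need k ≥ ln(10^-8) / ln(0.43137) = -18.4207 / -0.8408 ≈ 21.909
Smallest integer k satisfying the bound: 22

22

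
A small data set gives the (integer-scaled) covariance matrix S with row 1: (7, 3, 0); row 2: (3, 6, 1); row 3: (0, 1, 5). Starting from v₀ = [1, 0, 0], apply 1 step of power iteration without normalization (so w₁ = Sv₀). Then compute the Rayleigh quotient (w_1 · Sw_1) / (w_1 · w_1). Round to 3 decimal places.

w1 = Sv₀ = (7·1 + 3·0 + 0·0; 3·1 + 6·0 + 1·0; 0·1 + 1·0 + 5·0) = (7, 3, 0)
Sw1 = (58, 39, 3)
w1·Sw1 = 7·58 + 3·39 + 0·3 = 523; w1·w1 = 7·7 + 3·3 + 0·0 = 58
λ ≈ 523/58 = 9.017

9.017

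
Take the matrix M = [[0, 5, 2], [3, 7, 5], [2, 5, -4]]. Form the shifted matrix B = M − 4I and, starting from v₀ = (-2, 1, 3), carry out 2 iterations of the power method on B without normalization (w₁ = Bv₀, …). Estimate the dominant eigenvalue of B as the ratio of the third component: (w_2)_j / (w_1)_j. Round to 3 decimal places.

-12.261

B = M − 4I has rows (-4, 5, 2); (3, 3, 5); (2, 5, -8)
w1 = Bv₀ = ((-4)·(-2) + 5·1 + 2·3; 3·(-2) + 3·1 + 5·3; 2·(-2) + 5·1 + (-8)·3) = (19, 12, -23)
w2 = Bw1 = ((-4)·19 + 5·12 + 2·(-23); 3·19 + 3·12 + 5·(-23); 2·19 + 5·12 + (-8)·(-23)) = (-62, -22, 282)
Ratio: 282/-23 = -12.261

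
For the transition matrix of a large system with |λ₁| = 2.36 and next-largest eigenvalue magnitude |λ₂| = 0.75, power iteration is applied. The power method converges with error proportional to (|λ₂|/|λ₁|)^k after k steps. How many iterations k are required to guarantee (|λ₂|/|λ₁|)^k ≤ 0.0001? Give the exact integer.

|λ₂/λ₁| = 0.75/2.36 = 0.31780
Need k ≥ ln(0.0001) / ln(0.31780) = -9.2103 / -1.1463 ≈ 8.035
Smallest integer k satisfying the bound: 9

9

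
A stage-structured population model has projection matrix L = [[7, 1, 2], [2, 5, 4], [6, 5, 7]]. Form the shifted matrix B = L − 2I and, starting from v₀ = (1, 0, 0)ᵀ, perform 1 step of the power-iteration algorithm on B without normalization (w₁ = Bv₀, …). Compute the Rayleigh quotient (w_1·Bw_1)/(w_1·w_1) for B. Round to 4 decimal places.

B = L − 2I has rows (5, 1, 2); (2, 3, 4); (6, 5, 5)
w1 = Bv₀ = (5·1 + 1·0 + 2·0; 2·1 + 3·0 + 4·0; 6·1 + 5·0 + 5·0) = (5, 2, 6)
Bw1 = (39, 40, 70)
w1·Bw1 = 695; w1·w1 = 65; μ ≈ 695/65 = 10.6923

10.6923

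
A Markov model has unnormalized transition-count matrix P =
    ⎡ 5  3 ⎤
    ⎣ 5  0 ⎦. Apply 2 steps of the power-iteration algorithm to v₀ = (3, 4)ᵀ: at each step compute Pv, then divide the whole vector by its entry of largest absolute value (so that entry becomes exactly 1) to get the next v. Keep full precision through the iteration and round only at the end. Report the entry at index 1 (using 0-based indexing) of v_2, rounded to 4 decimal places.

0.7500

Pv0 = (27.00000, 15.00000); divide by 27.00000 → v1 = (1.00000, 0.55556)
Pv1 = (6.66667, 5.00000); divide by 6.66667 → v2 = (1.00000, 0.75000)
Requested entry of v2: 135/180 = 0.7500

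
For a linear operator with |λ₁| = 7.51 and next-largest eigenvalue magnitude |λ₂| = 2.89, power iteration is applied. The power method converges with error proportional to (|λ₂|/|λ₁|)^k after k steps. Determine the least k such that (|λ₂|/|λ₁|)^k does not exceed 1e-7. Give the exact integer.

|λ₂/λ₁| = 2.89/7.51 = 0.38482
Need k ≥ ln(1e-7) / ln(0.38482) = -16.1181 / -0.9550 ≈ 16.878
Smallest integer k satisfying the bound: 17

17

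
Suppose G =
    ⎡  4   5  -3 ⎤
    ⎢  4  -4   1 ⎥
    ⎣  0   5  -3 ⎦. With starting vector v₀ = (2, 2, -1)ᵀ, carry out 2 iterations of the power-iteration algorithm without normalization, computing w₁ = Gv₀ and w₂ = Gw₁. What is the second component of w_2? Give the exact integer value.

w1 = Gv₀ = (4·2 + 5·2 + (-3)·(-1); 4·2 + (-4)·2 + 1·(-1); 0·2 + 5·2 + (-3)·(-1)) = (21, -1, 13)
w2 = Gw1 = (4·21 + 5·(-1) + (-3)·13; 4·21 + (-4)·(-1) + 1·13; 0·21 + 5·(-1) + (-3)·13) = (40, 101, -44)
The requested component of w2 is 101.

101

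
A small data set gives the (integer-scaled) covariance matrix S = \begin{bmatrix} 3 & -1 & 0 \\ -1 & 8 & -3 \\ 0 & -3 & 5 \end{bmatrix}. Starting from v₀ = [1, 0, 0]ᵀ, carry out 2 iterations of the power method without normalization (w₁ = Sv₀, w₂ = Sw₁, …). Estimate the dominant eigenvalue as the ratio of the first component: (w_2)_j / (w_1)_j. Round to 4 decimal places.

λ ≈ 3.3333

w1 = Sv₀ = (3·1 + (-1)·0 + 0·0; (-1)·1 + 8·0 + (-3)·0; 0·1 + (-3)·0 + 5·0) = (3, -1, 0)
w2 = Sw1 = (3·3 + (-1)·(-1) + 0·0; (-1)·3 + 8·(-1) + (-3)·0; 0·3 + (-3)·(-1) + 5·0) = (10, -11, 3)
Ratio at component: 10 / 3 = 3.3333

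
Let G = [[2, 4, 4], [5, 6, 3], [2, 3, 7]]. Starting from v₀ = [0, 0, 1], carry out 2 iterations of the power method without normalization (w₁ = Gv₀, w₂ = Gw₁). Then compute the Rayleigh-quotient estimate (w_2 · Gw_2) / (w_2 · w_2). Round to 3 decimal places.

w1 = Gv₀ = (2·0 + 4·0 + 4·1; 5·0 + 6·0 + 3·1; 2·0 + 3·0 + 7·1) = (4, 3, 7)
w2 = Gw1 = (2·4 + 4·3 + 4·7; 5·4 + 6·3 + 3·7; 2·4 + 3·3 + 7·7) = (48, 59, 66)
Gw2 = (596, 792, 735)
w2·Gw2 = 48·596 + 59·792 + 66·735 = 123846; w2·w2 = 48·48 + 59·59 + 66·66 = 10141
λ ≈ 123846/10141 = 12.212

12.212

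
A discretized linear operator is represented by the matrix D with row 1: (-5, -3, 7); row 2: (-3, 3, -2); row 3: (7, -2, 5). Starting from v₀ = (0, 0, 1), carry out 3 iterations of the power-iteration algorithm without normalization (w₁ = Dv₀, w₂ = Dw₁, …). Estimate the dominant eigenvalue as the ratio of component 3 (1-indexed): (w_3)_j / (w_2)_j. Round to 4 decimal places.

6.4872

w1 = Dv₀ = ((-5)·0 + (-3)·0 + 7·1; (-3)·0 + 3·0 + (-2)·1; 7·0 + (-2)·0 + 5·1) = (7, -2, 5)
w2 = Dw1 = ((-5)·7 + (-3)·(-2) + 7·5; (-3)·7 + 3·(-2) + (-2)·5; 7·7 + (-2)·(-2) + 5·5) = (6, -37, 78)
w3 = Dw2 = (627, -285, 506)
Ratio at component: 506 / 78 = 6.4872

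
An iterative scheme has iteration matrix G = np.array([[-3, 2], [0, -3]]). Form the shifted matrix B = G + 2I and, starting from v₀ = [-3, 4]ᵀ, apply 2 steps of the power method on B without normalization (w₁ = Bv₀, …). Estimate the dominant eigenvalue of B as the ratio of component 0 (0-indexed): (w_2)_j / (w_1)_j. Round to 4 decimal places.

B = G + 2I has rows (-1, 2); (0, -1)
w1 = Bv₀ = ((-1)·(-3) + 2·4; 0·(-3) + (-1)·4) = (11, -4)
w2 = Bw1 = ((-1)·11 + 2·(-4); 0·11 + (-1)·(-4)) = (-19, 4)
Ratio: -19/11 = -1.7273

μ ≈ -1.7273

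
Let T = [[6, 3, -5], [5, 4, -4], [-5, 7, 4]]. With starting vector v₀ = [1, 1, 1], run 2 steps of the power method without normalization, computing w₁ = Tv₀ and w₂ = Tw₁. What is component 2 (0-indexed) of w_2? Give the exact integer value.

39

w1 = Tv₀ = (6·1 + 3·1 + (-5)·1; 5·1 + 4·1 + (-4)·1; (-5)·1 + 7·1 + 4·1) = (4, 5, 6)
w2 = Tw1 = (6·4 + 3·5 + (-5)·6; 5·4 + 4·5 + (-4)·6; (-5)·4 + 7·5 + 4·6) = (9, 16, 39)
The requested component of w2 is 39.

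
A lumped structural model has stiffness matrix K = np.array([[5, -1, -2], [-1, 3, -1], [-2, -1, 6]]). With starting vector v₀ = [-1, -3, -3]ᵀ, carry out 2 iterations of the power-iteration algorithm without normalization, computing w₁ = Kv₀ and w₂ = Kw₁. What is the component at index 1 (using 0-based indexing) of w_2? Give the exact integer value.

w1 = Kv₀ = (5·(-1) + (-1)·(-3) + (-2)·(-3); (-1)·(-1) + 3·(-3) + (-1)·(-3); (-2)·(-1) + (-1)·(-3) + 6·(-3)) = (4, -5, -13)
w2 = Kw1 = (5·4 + (-1)·(-5) + (-2)·(-13); (-1)·4 + 3·(-5) + (-1)·(-13); (-2)·4 + (-1)·(-5) + 6·(-13)) = (51, -6, -81)
The requested component of w2 is -6.

-6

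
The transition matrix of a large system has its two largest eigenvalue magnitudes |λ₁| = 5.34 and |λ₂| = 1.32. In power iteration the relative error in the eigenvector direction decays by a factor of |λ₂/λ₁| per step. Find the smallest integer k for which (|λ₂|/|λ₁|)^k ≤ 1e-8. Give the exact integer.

14

|λ₂/λ₁| = 1.32/5.34 = 0.24719
Need k ≥ ln(1e-8) / ln(0.24719) = -18.4207 / -1.3976 ≈ 13.180
Smallest integer k satisfying the bound: 14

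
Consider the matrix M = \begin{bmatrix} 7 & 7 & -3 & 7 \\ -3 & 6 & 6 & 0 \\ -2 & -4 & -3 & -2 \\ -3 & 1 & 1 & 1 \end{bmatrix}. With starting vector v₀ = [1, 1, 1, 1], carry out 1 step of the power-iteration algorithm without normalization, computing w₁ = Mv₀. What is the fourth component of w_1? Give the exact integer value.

0

w1 = Mv₀ = (7·1 + 7·1 + (-3)·1 + 7·1; (-3)·1 + 6·1 + 6·1 + 0·1; (-2)·1 + (-4)·1 + (-3)·1 + (-2)·1; (-3)·1 + 1·1 + 1·1 + 1·1) = (18, 9, -11, 0)
The requested component of w1 is 0.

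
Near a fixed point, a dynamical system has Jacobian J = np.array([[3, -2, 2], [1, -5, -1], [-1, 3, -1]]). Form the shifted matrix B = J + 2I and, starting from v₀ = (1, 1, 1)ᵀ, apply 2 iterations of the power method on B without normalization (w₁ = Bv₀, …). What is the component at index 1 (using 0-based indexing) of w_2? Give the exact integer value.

B = J + 2I has rows (5, -2, 2); (1, -3, -1); (-1, 3, 1)
w1 = Bv₀ = (5, -3, 3)
w2 = Bw1 = (37, 11, -11)
Requested component of w2: 11

11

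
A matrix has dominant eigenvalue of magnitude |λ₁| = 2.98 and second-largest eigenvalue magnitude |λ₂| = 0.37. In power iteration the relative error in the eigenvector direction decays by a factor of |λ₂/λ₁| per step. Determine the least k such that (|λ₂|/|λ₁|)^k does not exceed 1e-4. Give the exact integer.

|λ₂/λ₁| = 0.37/2.98 = 0.12416
Need k ≥ ln(1e-4) / ln(0.12416) = -9.2103 / -2.0862 ≈ 4.415
Smallest integer k satisfying the bound: 5

5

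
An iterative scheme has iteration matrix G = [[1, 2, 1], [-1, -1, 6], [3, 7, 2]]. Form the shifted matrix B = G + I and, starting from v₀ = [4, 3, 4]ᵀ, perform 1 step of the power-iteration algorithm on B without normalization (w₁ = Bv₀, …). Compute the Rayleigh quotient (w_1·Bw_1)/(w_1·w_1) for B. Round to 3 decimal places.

8.011

B = G + I has rows (2, 2, 1); (-1, 0, 6); (3, 7, 3)
w1 = Bv₀ = (18, 20, 45)
Bw1 = (121, 252, 329)
w1·Bw1 = 22023; w1·w1 = 2749; μ ≈ 22023/2749 = 8.011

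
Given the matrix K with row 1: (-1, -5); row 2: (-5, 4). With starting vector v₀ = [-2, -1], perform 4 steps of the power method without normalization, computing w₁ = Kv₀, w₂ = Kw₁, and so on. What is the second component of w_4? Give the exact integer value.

w1 = Kv₀ = ((-1)·(-2) + (-5)·(-1); (-5)·(-2) + 4·(-1)) = (7, 6)
w2 = Kw1 = ((-1)·7 + (-5)·6; (-5)·7 + 4·6) = (-37, -11)
w3 = Kw2 = (92, 141)
w4 = Kw3 = (-797, 104)
The requested component of w4 is 104.

104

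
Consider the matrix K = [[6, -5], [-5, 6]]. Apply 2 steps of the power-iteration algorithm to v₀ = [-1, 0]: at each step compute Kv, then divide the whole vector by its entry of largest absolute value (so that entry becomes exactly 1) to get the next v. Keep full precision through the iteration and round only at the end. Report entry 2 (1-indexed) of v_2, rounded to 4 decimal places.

Kv0 = (-6.00000, 5.00000); divide by -6.00000 → v1 = (1.00000, -0.83333)
Kv1 = (10.16667, -10.00000); divide by 10.16667 → v2 = (1.00000, -0.98361)
Requested entry of v2: 60/-61 = -0.9836

-0.9836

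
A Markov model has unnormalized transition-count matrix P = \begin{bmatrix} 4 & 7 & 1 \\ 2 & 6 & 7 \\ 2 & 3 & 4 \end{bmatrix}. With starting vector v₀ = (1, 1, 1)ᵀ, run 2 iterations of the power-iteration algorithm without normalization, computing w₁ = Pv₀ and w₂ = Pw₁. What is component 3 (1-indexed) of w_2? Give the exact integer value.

w1 = Pv₀ = (12, 15, 9)
w2 = Pw1 = (162, 177, 105)
The requested component of w2 is 105.

105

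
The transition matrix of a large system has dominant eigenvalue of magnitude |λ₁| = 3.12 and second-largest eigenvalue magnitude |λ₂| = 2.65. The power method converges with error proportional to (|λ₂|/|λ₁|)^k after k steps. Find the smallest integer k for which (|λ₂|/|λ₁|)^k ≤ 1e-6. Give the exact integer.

85

|λ₂/λ₁| = 2.65/3.12 = 0.84936
Need k ≥ ln(1e-6) / ln(0.84936) = -13.8155 / -0.1633 ≈ 84.616
Smallest integer k satisfying the bound: 85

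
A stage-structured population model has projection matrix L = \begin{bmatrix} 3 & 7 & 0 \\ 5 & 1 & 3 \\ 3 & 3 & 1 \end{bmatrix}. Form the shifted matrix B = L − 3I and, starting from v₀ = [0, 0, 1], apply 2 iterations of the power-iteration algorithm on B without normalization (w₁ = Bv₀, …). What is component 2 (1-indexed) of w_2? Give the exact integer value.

B = L − 3I has rows (0, 7, 0); (5, -2, 3); (3, 3, -2)
w1 = Bv₀ = (0, 3, -2)
w2 = Bw1 = (21, -12, 13)
Requested component of w2: -12

-12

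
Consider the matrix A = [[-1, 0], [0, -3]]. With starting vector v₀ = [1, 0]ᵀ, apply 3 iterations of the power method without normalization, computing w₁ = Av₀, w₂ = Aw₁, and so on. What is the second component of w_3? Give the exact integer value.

0

w1 = Av₀ = ((-1)·1 + 0·0; 0·1 + (-3)·0) = (-1, 0)
w2 = Aw1 = ((-1)·(-1) + 0·0; 0·(-1) + (-3)·0) = (1, 0)
w3 = Aw2 = (-1, 0)
The requested component of w3 is 0.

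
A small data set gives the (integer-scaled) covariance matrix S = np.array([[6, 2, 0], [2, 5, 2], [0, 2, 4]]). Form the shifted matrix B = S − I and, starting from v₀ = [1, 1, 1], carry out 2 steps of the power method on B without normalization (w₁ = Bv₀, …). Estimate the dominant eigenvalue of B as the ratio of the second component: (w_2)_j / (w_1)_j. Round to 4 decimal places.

μ ≈ 7.0000

B = S − I has rows (5, 2, 0); (2, 4, 2); (0, 2, 3)
w1 = Bv₀ = (7, 8, 5)
w2 = Bw1 = (51, 56, 31)
Ratio: 56/8 = 7.0000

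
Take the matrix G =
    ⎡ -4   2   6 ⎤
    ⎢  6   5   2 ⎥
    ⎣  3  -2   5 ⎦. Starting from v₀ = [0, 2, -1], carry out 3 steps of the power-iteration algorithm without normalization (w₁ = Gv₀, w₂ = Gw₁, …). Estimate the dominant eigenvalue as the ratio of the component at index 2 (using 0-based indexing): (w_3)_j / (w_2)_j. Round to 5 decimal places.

6.64179

w1 = Gv₀ = ((-4)·0 + 2·2 + 6·(-1); 6·0 + 5·2 + 2·(-1); 3·0 + (-2)·2 + 5·(-1)) = (-2, 8, -9)
w2 = Gw1 = ((-4)·(-2) + 2·8 + 6·(-9); 6·(-2) + 5·8 + 2·(-9); 3·(-2) + (-2)·8 + 5·(-9)) = (-30, 10, -67)
w3 = Gw2 = (-262, -264, -445)
Ratio at component: -445 / -67 = 6.64179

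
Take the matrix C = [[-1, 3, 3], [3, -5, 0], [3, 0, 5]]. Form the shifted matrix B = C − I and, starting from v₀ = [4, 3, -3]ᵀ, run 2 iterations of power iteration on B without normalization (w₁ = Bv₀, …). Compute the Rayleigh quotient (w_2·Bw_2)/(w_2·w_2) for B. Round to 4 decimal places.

2.1768

B = C − I has rows (-2, 3, 3); (3, -6, 0); (3, 0, 4)
w1 = Bv₀ = ((-2)·4 + 3·3 + 3·(-3); 3·4 + (-6)·3 + 0·(-3); 3·4 + 0·3 + 4·(-3)) = (-8, -6, 0)
w2 = Bw1 = ((-2)·(-8) + 3·(-6) + 3·0; 3·(-8) + (-6)·(-6) + 0·0; 3·(-8) + 0·(-6) + 4·0) = (-2, 12, -24)
Bw2 = (-32, -78, -102)
w2·Bw2 = 1576; w2·w2 = 724; μ ≈ 1576/724 = 2.1768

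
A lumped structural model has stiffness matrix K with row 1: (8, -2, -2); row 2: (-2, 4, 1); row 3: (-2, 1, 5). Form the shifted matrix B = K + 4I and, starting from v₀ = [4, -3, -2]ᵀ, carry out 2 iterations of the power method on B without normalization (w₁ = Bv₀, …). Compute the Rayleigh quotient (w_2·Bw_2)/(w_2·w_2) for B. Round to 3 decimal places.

B = K + 4I has rows (12, -2, -2); (-2, 8, 1); (-2, 1, 9)
w1 = Bv₀ = (12·4 + (-2)·(-3) + (-2)·(-2); (-2)·4 + 8·(-3) + 1·(-2); (-2)·4 + 1·(-3) + 9·(-2)) = (58, -34, -29)
w2 = Bw1 = (12·58 + (-2)·(-34) + (-2)·(-29); (-2)·58 + 8·(-34) + 1·(-29); (-2)·58 + 1·(-34) + 9·(-29)) = (822, -417, -411)
Bw2 = (11520, -5391, -5760)
w2·Bw2 = 14084847; w2·w2 = 1018494; μ ≈ 14084847/1018494 = 13.829

13.829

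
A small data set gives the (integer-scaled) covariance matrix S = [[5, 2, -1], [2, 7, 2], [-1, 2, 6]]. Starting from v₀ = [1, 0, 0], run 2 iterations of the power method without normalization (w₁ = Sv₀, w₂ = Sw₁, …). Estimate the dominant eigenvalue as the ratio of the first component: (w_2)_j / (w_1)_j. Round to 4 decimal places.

w1 = Sv₀ = (5, 2, -1)
w2 = Sw1 = (30, 22, -7)
Ratio at component: 30 / 5 = 6.0000

λ ≈ 6.0000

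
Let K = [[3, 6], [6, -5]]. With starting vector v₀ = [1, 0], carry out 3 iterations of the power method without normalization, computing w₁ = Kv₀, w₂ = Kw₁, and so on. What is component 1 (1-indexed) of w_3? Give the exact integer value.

w1 = Kv₀ = (3·1 + 6·0; 6·1 + (-5)·0) = (3, 6)
w2 = Kw1 = (3·3 + 6·6; 6·3 + (-5)·6) = (45, -12)
w3 = Kw2 = (63, 330)
The requested component of w3 is 63.

63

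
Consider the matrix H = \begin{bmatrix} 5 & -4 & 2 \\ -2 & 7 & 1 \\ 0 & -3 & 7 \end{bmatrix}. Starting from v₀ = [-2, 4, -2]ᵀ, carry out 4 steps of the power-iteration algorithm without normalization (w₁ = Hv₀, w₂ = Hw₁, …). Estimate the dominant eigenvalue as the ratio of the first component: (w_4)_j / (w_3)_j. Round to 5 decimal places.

9.34249

w1 = Hv₀ = (-30, 30, -26)
w2 = Hw1 = (-322, 244, -272)
w3 = Hw2 = (-3130, 2080, -2636)
w4 = Hw3 = (-29242, 18184, -24692)
Ratio at component: -29242 / -3130 = 9.34249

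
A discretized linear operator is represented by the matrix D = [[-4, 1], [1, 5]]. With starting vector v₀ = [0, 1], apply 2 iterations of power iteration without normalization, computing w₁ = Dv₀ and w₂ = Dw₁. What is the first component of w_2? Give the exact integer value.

w1 = Dv₀ = (1, 5)
w2 = Dw1 = (1, 26)
The requested component of w2 is 1.

1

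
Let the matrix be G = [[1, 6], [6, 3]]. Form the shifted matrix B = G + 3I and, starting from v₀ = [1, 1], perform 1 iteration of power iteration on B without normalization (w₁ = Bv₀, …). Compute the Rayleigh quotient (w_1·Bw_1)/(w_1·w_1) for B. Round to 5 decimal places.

B = G + 3I has rows (4, 6); (6, 6)
w1 = Bv₀ = (10, 12)
Bw1 = (112, 132)
w1·Bw1 = 2704; w1·w1 = 244; μ ≈ 2704/244 = 11.08197

11.08197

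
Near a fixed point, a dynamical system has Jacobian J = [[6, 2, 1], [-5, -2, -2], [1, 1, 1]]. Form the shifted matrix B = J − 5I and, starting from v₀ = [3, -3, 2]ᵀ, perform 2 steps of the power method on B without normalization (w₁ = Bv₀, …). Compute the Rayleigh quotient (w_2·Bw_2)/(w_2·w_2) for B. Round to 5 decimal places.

μ ≈ -4.41101

B = J − 5I has rows (1, 2, 1); (-5, -7, -2); (1, 1, -4)
w1 = Bv₀ = (1·3 + 2·(-3) + 1·2; (-5)·3 + (-7)·(-3) + (-2)·2; 1·3 + 1·(-3) + (-4)·2) = (-1, 2, -8)
w2 = Bw1 = (1·(-1) + 2·2 + 1·(-8); (-5)·(-1) + (-7)·2 + (-2)·(-8); 1·(-1) + 1·2 + (-4)·(-8)) = (-5, 7, 33)
Bw2 = (42, -90, -130)
w2·Bw2 = -5130; w2·w2 = 1163; μ ≈ -5130/1163 = -4.41101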